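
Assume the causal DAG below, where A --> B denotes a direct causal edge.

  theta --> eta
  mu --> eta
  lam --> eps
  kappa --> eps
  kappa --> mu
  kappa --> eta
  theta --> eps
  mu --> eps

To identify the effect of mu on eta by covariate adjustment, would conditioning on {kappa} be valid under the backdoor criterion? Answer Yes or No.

Backdoor paths from mu to eta (paths whose first edge points into mu):
  P1: mu <- kappa -> eps <- theta -> eta
  P2: mu <- kappa -> eta
Condition 1 (no descendant of mu in the set): holds — descendants of mu are {eps, eta}; none are in {kappa}.
Condition 2 (every backdoor path blocked by {kappa}):
  P1: blocked at fork node kappa ∈ conditioning set.
  P2: blocked at fork node kappa ∈ conditioning set.
{kappa} satisfies the backdoor criterion.

Yes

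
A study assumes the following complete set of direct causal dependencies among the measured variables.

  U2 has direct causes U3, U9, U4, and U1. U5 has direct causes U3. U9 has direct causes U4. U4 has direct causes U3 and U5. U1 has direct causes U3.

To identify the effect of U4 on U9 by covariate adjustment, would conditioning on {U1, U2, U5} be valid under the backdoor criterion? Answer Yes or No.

Backdoor paths from U4 to U9 (paths whose first edge points into U4):
  P1: U4 <- U3 -> U1 -> U2 <- U9
  P2: U4 <- U3 -> U2 <- U9
  P3: U4 <- U5 <- U3 -> U1 -> U2 <- U9
  P4: U4 <- U5 <- U3 -> U2 <- U9
Condition 1 (no descendant of U4 in the set): FAILS — U2 is a descendant of U4.
Condition 2 (every backdoor path blocked by {U1, U2, U5}):
  P1: blocked at chain node U1 ∈ conditioning set.
  P2: open — collider(s) U2 are conditioned on (or have a conditioned descendant) and no non-collider on the path is in the set.
  P3: blocked at chain node U5 ∈ conditioning set.
  P4: blocked at chain node U5 ∈ conditioning set.
{U1, U2, U5} does not satisfy the backdoor criterion.

No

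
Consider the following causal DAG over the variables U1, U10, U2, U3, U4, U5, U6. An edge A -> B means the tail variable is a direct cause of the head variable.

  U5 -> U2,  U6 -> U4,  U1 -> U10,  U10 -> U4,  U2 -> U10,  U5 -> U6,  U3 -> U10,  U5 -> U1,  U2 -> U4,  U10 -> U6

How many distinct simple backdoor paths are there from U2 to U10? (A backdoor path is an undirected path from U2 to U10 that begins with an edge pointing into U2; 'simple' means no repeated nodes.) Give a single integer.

A backdoor path from U2 to U10 is any simple undirected path whose first edge points into U2 (i.e. leaves U2 via a parent).
Parents of U2: {U5}.
Enumerating:
  P1: U2 <- U5 -> U1 -> U10
  P2: U2 <- U5 -> U6 <- U10
  P3: U2 <- U5 -> U6 -> U4 <- U10
That exhausts the simple backdoor paths. Count: 3.

3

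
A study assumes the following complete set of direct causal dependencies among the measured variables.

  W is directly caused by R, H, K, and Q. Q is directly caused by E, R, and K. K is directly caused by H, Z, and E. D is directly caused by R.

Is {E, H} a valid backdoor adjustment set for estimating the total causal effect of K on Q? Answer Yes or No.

Yes

Backdoor paths from K to Q (paths whose first edge points into K):
  P1: K <- H -> W <- R -> Q
  P2: K <- H -> W <- Q
  P3: K <- E -> Q
Condition 1 (no descendant of K in the set): holds — descendants of K are {Q, W}; none are in {E, H}.
Condition 2 (every backdoor path blocked by {E, H}):
  P1: blocked at fork node H ∈ conditioning set.
  P2: blocked at fork node H ∈ conditioning set.
  P3: blocked at fork node E ∈ conditioning set.
{E, H} satisfies the backdoor criterion.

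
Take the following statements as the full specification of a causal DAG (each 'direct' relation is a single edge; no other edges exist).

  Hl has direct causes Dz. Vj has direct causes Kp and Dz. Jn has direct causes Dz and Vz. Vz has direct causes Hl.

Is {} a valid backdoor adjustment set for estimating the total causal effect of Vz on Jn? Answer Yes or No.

Backdoor paths from Vz to Jn (paths whose first edge points into Vz):
  P1: Vz <- Hl <- Dz -> Jn
Condition 1 (no descendant of Vz in the set): holds — descendants of Vz are {Jn}; none are in {}.
Condition 2 (every backdoor path blocked by {}):
  P1: open — no interior node is in the conditioning set.
{} does not satisfy the backdoor criterion.

No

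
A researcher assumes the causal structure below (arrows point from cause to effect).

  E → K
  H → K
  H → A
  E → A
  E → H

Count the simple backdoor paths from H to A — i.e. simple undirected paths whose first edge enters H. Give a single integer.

A backdoor path from H to A is any simple undirected path whose first edge points into H (i.e. leaves H via a parent).
Parents of H: {E}.
Enumerating:
  P1: H <- E -> A
That exhausts the simple backdoor paths. Count: 1.

1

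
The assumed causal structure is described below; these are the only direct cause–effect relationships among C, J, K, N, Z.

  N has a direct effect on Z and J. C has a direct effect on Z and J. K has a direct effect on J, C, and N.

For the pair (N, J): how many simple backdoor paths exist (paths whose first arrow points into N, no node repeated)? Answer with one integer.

2

A backdoor path from N to J is any simple undirected path whose first edge points into N (i.e. leaves N via a parent).
Parents of N: {K}.
Enumerating:
  P1: N <- K -> C -> J
  P2: N <- K -> J
That exhausts the simple backdoor paths. Count: 2.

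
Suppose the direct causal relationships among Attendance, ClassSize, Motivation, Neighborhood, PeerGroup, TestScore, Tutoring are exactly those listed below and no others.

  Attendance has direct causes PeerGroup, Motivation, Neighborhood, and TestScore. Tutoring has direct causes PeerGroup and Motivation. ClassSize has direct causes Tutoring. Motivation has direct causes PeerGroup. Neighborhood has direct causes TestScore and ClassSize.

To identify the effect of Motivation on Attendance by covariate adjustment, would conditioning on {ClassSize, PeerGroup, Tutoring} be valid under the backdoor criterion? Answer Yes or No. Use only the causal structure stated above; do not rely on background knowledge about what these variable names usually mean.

No

Backdoor paths from Motivation to Attendance (paths whose first edge points into Motivation):
  P1: Motivation <- PeerGroup -> Tutoring -> ClassSize -> Neighborhood <- TestScore -> Attendance
  P2: Motivation <- PeerGroup -> Tutoring -> ClassSize -> Neighborhood -> Attendance
  P3: Motivation <- PeerGroup -> Attendance
Condition 1 (no descendant of Motivation in the set): FAILS — ClassSize and Tutoring are descendants of Motivation.
Condition 2 (every backdoor path blocked by {ClassSize, PeerGroup, Tutoring}):
  P1: blocked at fork node PeerGroup ∈ conditioning set.
  P2: blocked at fork node PeerGroup ∈ conditioning set.
  P3: blocked at fork node PeerGroup ∈ conditioning set.
{ClassSize, PeerGroup, Tutoring} does not satisfy the backdoor criterion.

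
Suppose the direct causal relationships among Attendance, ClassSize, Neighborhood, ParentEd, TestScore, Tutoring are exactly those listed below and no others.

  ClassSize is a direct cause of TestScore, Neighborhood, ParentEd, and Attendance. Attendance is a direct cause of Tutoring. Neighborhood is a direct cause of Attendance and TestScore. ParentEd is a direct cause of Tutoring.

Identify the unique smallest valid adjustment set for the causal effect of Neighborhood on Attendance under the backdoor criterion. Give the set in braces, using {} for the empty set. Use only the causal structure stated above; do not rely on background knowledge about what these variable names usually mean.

Variables eligible for adjustment (non-descendants of Neighborhood, excluding Neighborhood and Attendance): {ClassSize, ParentEd}.
Backdoor paths from Neighborhood to Attendance:
  P1: Neighborhood <- ClassSize -> ParentEd -> Tutoring <- Attendance
  P2: Neighborhood <- ClassSize -> Attendance
The empty set is not sufficient: P2 (Neighborhood <- ClassSize -> Attendance) has no collider blocking it and no conditioned non-collider, so it is open.
Try {ClassSize}:
  P1: blocked at fork node ClassSize ∈ conditioning set.
  P2: blocked at fork node ClassSize ∈ conditioning set.
{ClassSize} contains no descendant of Neighborhood and blocks every backdoor path.
No other singleton works — e.g. {ParentEd} leaves P2 open — so {ClassSize} is the unique smallest valid adjustment set.

{ClassSize}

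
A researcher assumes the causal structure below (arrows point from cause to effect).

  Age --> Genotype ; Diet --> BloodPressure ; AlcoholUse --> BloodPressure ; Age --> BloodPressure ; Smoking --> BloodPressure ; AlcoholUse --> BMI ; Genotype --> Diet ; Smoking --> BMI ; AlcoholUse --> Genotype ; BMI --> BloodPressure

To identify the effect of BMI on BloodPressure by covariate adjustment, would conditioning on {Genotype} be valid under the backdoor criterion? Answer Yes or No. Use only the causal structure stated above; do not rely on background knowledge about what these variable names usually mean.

Backdoor paths from BMI to BloodPressure (paths whose first edge points into BMI):
  P1: BMI <- AlcoholUse -> Genotype <- Age -> BloodPressure
  P2: BMI <- AlcoholUse -> Genotype -> Diet -> BloodPressure
  P3: BMI <- AlcoholUse -> BloodPressure
  P4: BMI <- Smoking -> BloodPressure
Condition 1 (no descendant of BMI in the set): holds — descendants of BMI are {BloodPressure}; none are in {Genotype}.
Condition 2 (every backdoor path blocked by {Genotype}):
  P1: open — collider(s) Genotype are conditioned on (or have a conditioned descendant) and no non-collider on the path is in the set.
  P2: blocked at chain node Genotype ∈ conditioning set.
  P3: open — no interior node is in the conditioning set.
  P4: open — no interior node is in the conditioning set.
{Genotype} does not satisfy the backdoor criterion.

No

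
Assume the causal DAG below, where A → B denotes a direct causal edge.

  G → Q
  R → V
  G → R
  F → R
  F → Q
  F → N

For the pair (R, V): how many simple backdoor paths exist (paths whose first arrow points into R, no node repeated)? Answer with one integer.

0

A backdoor path from R to V is any simple undirected path whose first edge points into R (i.e. leaves R via a parent).
Parents of R: {F, G}.
No simple path from any parent of R reaches V without revisiting R, so there are no backdoor paths.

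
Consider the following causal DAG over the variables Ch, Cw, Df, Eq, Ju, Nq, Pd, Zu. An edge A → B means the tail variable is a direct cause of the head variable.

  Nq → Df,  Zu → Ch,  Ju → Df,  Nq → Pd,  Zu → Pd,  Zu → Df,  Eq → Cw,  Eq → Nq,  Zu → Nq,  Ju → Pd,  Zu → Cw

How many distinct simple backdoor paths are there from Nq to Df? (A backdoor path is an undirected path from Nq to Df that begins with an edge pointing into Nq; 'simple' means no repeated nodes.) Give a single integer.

A backdoor path from Nq to Df is any simple undirected path whose first edge points into Nq (i.e. leaves Nq via a parent).
Parents of Nq: {Eq, Zu}.
Enumerating:
  P1: Nq <- Eq -> Cw <- Zu -> Pd <- Ju -> Df
  P2: Nq <- Eq -> Cw <- Zu -> Df
  P3: Nq <- Zu -> Pd <- Ju -> Df
  P4: Nq <- Zu -> Df
That exhausts the simple backdoor paths. Count: 4.

4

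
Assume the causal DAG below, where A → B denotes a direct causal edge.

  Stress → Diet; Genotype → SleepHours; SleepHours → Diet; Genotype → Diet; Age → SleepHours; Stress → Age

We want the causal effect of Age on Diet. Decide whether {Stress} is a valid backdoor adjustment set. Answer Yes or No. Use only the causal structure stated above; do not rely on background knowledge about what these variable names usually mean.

Backdoor paths from Age to Diet (paths whose first edge points into Age):
  P1: Age <- Stress -> Diet
Condition 1 (no descendant of Age in the set): holds — descendants of Age are {Diet, SleepHours}; none are in {Stress}.
Condition 2 (every backdoor path blocked by {Stress}):
  P1: blocked at fork node Stress ∈ conditioning set.
{Stress} satisfies the backdoor criterion.

Yes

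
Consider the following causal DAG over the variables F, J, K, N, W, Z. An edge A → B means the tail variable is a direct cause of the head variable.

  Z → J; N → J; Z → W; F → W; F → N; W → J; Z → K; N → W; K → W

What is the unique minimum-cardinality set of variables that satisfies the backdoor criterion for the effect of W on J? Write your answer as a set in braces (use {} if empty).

Variables eligible for adjustment (non-descendants of W, excluding W and J): {F, K, N, Z}.
Backdoor paths from W to J:
  P1: W <- F -> N -> J
  P2: W <- N -> J
  P3: W <- Z -> J
  P4: W <- K <- Z -> J
The empty set is not sufficient: P1 (W <- F -> N -> J) has no collider blocking it and no conditioned non-collider, so it is open.
Try {N, Z}:
  P1: blocked at chain node N ∈ conditioning set.
  P2: blocked at fork node N ∈ conditioning set.
  P3: blocked at fork node Z ∈ conditioning set.
  P4: blocked at fork node Z ∈ conditioning set.
{N, Z} contains no descendant of W and blocks every backdoor path.
Every element of {N, Z} is needed (dropping N leaves P1 open; dropping Z leaves P3 open), so no proper subset is valid.
Among all size-2 subsets of the eligible variables, only {N, Z} blocks every backdoor path, so it is the unique smallest valid adjustment set.

{N, Z}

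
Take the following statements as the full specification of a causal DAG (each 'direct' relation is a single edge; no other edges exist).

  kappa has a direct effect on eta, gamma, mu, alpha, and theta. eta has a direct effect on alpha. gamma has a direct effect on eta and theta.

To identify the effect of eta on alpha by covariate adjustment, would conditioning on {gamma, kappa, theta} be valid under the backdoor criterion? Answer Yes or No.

Yes

Backdoor paths from eta to alpha (paths whose first edge points into eta):
  P1: eta <- kappa -> alpha
  P2: eta <- gamma <- kappa -> alpha
  P3: eta <- gamma -> theta <- kappa -> alpha
Condition 1 (no descendant of eta in the set): holds — descendants of eta are {alpha}; none are in {gamma, kappa, theta}.
Condition 2 (every backdoor path blocked by {gamma, kappa, theta}):
  P1: blocked at fork node kappa ∈ conditioning set.
  P2: blocked at chain node gamma ∈ conditioning set.
  P3: blocked at fork node gamma ∈ conditioning set.
{gamma, kappa, theta} satisfies the backdoor criterion.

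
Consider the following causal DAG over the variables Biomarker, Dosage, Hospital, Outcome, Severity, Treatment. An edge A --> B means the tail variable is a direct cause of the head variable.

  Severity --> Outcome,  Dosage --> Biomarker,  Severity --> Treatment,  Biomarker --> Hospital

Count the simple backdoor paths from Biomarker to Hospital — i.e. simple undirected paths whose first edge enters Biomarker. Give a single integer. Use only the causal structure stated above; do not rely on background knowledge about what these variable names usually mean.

0

A backdoor path from Biomarker to Hospital is any simple undirected path whose first edge points into Biomarker (i.e. leaves Biomarker via a parent).
Parents of Biomarker: {Dosage}.
No simple path from any parent of Biomarker reaches Hospital without revisiting Biomarker, so there are no backdoor paths.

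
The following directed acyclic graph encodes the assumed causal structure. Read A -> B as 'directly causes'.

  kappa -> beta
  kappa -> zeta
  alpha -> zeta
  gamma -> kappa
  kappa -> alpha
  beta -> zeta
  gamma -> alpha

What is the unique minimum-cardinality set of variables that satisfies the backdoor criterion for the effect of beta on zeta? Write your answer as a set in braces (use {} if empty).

{kappa}

Variables eligible for adjustment (non-descendants of beta, excluding beta and zeta): {alpha, gamma, kappa}.
Backdoor paths from beta to zeta:
  P1: beta <- kappa <- gamma -> alpha -> zeta
  P2: beta <- kappa -> alpha -> zeta
  P3: beta <- kappa -> zeta
The empty set is not sufficient: P1 (beta <- kappa <- gamma -> alpha -> zeta) has no collider blocking it and no conditioned non-collider, so it is open.
Try {kappa}:
  P1: blocked at chain node kappa ∈ conditioning set.
  P2: blocked at fork node kappa ∈ conditioning set.
  P3: blocked at fork node kappa ∈ conditioning set.
{kappa} contains no descendant of beta and blocks every backdoor path.
No other singleton works — e.g. {gamma} leaves P2 open — so {kappa} is the unique smallest valid adjustment set.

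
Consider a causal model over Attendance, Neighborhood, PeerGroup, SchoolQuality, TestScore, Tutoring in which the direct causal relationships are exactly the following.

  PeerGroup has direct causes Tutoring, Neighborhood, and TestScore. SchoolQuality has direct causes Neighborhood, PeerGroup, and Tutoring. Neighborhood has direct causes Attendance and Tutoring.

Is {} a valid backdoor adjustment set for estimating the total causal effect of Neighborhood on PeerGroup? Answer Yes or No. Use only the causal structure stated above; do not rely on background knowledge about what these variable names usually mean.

No

Backdoor paths from Neighborhood to PeerGroup (paths whose first edge points into Neighborhood):
  P1: Neighborhood <- Tutoring -> PeerGroup
  P2: Neighborhood <- Tutoring -> SchoolQuality <- PeerGroup
Condition 1 (no descendant of Neighborhood in the set): holds — descendants of Neighborhood are {PeerGroup, SchoolQuality}; none are in {}.
Condition 2 (every backdoor path blocked by {}):
  P1: open — no interior node is in the conditioning set.
  P2: blocked at collider SchoolQuality (neither it nor any descendant is in the conditioning set).
{} does not satisfy the backdoor criterion.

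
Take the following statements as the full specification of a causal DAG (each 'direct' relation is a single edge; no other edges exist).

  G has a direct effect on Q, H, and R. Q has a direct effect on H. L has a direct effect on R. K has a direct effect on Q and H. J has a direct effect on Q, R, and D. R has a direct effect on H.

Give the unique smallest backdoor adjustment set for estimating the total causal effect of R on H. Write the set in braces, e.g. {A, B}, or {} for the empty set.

{G, J}

Variables eligible for adjustment (non-descendants of R, excluding R and H): {D, G, J, K, L, Q}.
Backdoor paths from R to H:
  P1: R <- J -> Q <- G -> H
  P2: R <- J -> Q <- K -> H
  P3: R <- J -> Q -> H
  P4: R <- G -> Q <- K -> H
  P5: R <- G -> Q -> H
  P6: R <- G -> H
The empty set is not sufficient: P3 (R <- J -> Q -> H) has no collider blocking it and no conditioned non-collider, so it is open.
Try {G, J}:
  P1: blocked at fork node J ∈ conditioning set.
  P2: blocked at fork node J ∈ conditioning set.
  P3: blocked at fork node J ∈ conditioning set.
  P4: blocked at fork node G ∈ conditioning set.
  P5: blocked at fork node G ∈ conditioning set.
  P6: blocked at fork node G ∈ conditioning set.
{G, J} contains no descendant of R and blocks every backdoor path.
Every element of {G, J} is needed (dropping G leaves P5 open; dropping J leaves P3 open), so no proper subset is valid.
Among all size-2 subsets of the eligible variables, only {G, J} blocks every backdoor path, so it is the unique smallest valid adjustment set.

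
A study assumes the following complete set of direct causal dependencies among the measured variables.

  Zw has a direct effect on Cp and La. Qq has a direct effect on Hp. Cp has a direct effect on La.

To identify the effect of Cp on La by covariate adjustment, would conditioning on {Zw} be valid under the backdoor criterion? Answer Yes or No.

Backdoor paths from Cp to La (paths whose first edge points into Cp):
  P1: Cp <- Zw -> La
Condition 1 (no descendant of Cp in the set): holds — descendants of Cp are {La}; none are in {Zw}.
Condition 2 (every backdoor path blocked by {Zw}):
  P1: blocked at fork node Zw ∈ conditioning set.
{Zw} satisfies the backdoor criterion.

Yes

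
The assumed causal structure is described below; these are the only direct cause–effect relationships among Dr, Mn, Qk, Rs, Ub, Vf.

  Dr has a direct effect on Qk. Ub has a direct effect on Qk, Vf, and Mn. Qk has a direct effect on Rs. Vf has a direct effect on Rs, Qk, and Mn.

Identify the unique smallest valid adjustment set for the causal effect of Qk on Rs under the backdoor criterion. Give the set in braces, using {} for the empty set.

Variables eligible for adjustment (non-descendants of Qk, excluding Qk and Rs): {Dr, Mn, Ub, Vf}.
Backdoor paths from Qk to Rs:
  P1: Qk <- Ub -> Vf -> Rs
  P2: Qk <- Ub -> Mn <- Vf -> Rs
  P3: Qk <- Vf -> Rs
The empty set is not sufficient: P1 (Qk <- Ub -> Vf -> Rs) has no collider blocking it and no conditioned non-collider, so it is open.
Try {Vf}:
  P1: blocked at chain node Vf ∈ conditioning set.
  P2: blocked at collider Mn (neither it nor any descendant is in the conditioning set).
  P3: blocked at fork node Vf ∈ conditioning set.
{Vf} contains no descendant of Qk and blocks every backdoor path.
No other singleton works — e.g. {Ub} leaves P3 open — so {Vf} is the unique smallest valid adjustment set.

{Vf}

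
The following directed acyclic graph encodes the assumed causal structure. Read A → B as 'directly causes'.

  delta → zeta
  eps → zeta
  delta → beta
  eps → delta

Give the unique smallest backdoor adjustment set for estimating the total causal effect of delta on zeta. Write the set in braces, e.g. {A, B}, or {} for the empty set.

{eps}

Variables eligible for adjustment (non-descendants of delta, excluding delta and zeta): {eps}.
Backdoor paths from delta to zeta:
  P1: delta <- eps -> zeta
The empty set is not sufficient: P1 (delta <- eps -> zeta) has no collider blocking it and no conditioned non-collider, so it is open.
Try {eps}:
  P1: blocked at fork node eps ∈ conditioning set.
{eps} contains no descendant of delta and blocks every backdoor path.
{eps} is the unique smallest valid adjustment set.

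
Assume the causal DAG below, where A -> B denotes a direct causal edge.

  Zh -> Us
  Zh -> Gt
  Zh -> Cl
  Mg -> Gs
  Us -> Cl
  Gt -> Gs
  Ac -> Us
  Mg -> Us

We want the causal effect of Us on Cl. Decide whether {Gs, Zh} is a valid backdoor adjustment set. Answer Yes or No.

Backdoor paths from Us to Cl (paths whose first edge points into Us):
  P1: Us <- Mg -> Gs <- Gt <- Zh -> Cl
  P2: Us <- Zh -> Cl
Condition 1 (no descendant of Us in the set): holds — descendants of Us are {Cl}; none are in {Gs, Zh}.
Condition 2 (every backdoor path blocked by {Gs, Zh}):
  P1: blocked at fork node Zh ∈ conditioning set.
  P2: blocked at fork node Zh ∈ conditioning set.
{Gs, Zh} satisfies the backdoor criterion.

Yes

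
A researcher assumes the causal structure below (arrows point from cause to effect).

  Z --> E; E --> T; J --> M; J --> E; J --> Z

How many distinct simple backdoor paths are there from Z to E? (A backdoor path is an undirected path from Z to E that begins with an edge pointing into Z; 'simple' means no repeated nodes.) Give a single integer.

A backdoor path from Z to E is any simple undirected path whose first edge points into Z (i.e. leaves Z via a parent).
Parents of Z: {J}.
Enumerating:
  P1: Z <- J -> E
That exhausts the simple backdoor paths. Count: 1.

1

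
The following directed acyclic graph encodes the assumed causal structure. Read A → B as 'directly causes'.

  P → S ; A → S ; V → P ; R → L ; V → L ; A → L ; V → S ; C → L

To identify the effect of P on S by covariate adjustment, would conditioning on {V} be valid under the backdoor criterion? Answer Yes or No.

Yes

Backdoor paths from P to S (paths whose first edge points into P):
  P1: P <- V -> S
  P2: P <- V -> L <- A -> S
Condition 1 (no descendant of P in the set): holds — descendants of P are {S}; none are in {V}.
Condition 2 (every backdoor path blocked by {V}):
  P1: blocked at fork node V ∈ conditioning set.
  P2: blocked at fork node V ∈ conditioning set.
{V} satisfies the backdoor criterion.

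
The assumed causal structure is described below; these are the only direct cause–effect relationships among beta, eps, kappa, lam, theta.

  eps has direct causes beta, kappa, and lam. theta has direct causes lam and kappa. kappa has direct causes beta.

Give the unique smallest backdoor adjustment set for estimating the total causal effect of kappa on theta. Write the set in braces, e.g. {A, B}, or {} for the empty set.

Variables eligible for adjustment (non-descendants of kappa, excluding kappa and theta): {beta, lam}.
Backdoor paths from kappa to theta:
  P1: kappa <- beta -> eps <- lam -> theta
Each backdoor path contains an unconditioned collider, so every path is already blocked with the empty conditioning set:
  P1: blocked at collider eps (neither it nor any descendant is in the conditioning set).
The empty set is therefore the unique smallest valid set.

{}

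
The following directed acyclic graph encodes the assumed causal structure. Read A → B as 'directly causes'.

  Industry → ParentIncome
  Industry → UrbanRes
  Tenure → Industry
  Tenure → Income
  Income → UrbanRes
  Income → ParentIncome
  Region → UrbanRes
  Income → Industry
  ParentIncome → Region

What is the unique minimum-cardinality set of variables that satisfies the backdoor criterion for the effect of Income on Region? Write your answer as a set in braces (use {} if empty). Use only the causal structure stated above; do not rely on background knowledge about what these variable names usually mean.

{Tenure}

Variables eligible for adjustment (non-descendants of Income, excluding Income and Region): {Tenure}.
Backdoor paths from Income to Region:
  P1: Income <- Tenure -> Industry -> ParentIncome -> Region
  P2: Income <- Tenure -> Industry -> UrbanRes <- Region
The empty set is not sufficient: P1 (Income <- Tenure -> Industry -> ParentIncome -> Region) has no collider blocking it and no conditioned non-collider, so it is open.
Try {Tenure}:
  P1: blocked at fork node Tenure ∈ conditioning set.
  P2: blocked at fork node Tenure ∈ conditioning set.
{Tenure} contains no descendant of Income and blocks every backdoor path.
{Tenure} is the unique smallest valid adjustment set.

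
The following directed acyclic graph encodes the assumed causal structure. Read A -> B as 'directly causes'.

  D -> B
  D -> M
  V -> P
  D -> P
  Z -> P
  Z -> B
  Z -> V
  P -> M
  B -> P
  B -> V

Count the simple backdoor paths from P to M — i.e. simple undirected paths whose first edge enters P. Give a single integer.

6

A backdoor path from P to M is any simple undirected path whose first edge points into P (i.e. leaves P via a parent).
Parents of P: {B, D, V, Z}.
Enumerating:
  P1: P <- Z -> B <- D -> M
  P2: P <- Z -> V <- B <- D -> M
  P3: P <- D -> M
  P4: P <- B <- D -> M
  P5: P <- V <- Z -> B <- D -> M
  P6: P <- V <- B <- D -> M
That exhausts the simple backdoor paths. Count: 6.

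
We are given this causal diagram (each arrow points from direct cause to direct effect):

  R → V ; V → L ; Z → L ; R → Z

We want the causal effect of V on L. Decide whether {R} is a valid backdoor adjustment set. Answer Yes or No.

Yes

Backdoor paths from V to L (paths whose first edge points into V):
  P1: V <- R -> Z -> L
Condition 1 (no descendant of V in the set): holds — descendants of V are {L}; none are in {R}.
Condition 2 (every backdoor path blocked by {R}):
  P1: blocked at fork node R ∈ conditioning set.
{R} satisfies the backdoor criterion.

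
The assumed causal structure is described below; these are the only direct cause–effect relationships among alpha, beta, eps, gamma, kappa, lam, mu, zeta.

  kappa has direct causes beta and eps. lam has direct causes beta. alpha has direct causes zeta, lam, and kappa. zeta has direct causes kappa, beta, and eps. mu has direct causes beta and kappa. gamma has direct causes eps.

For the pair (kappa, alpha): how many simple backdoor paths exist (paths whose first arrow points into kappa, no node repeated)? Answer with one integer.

4

A backdoor path from kappa to alpha is any simple undirected path whose first edge points into kappa (i.e. leaves kappa via a parent).
Parents of kappa: {beta, eps}.
Enumerating:
  P1: kappa <- beta -> lam -> alpha
  P2: kappa <- beta -> zeta -> alpha
  P3: kappa <- eps -> zeta <- beta -> lam -> alpha
  P4: kappa <- eps -> zeta -> alpha
That exhausts the simple backdoor paths. Count: 4.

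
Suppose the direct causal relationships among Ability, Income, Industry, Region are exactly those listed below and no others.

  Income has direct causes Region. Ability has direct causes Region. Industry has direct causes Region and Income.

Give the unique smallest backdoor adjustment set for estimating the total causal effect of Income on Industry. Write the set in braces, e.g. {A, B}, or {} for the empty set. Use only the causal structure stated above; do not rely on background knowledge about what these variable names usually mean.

Variables eligible for adjustment (non-descendants of Income, excluding Income and Industry): {Ability, Region}.
Backdoor paths from Income to Industry:
  P1: Income <- Region -> Industry
The empty set is not sufficient: P1 (Income <- Region -> Industry) has no collider blocking it and no conditioned non-collider, so it is open.
Try {Region}:
  P1: blocked at fork node Region ∈ conditioning set.
{Region} contains no descendant of Income and blocks every backdoor path.
No other singleton works — e.g. {Ability} leaves P1 open — so {Region} is the unique smallest valid adjustment set.

{Region}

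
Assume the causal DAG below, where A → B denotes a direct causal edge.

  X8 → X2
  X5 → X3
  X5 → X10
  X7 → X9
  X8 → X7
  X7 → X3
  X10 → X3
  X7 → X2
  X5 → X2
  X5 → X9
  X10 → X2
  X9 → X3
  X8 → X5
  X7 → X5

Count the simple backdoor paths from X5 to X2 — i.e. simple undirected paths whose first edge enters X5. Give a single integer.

8

A backdoor path from X5 to X2 is any simple undirected path whose first edge points into X5 (i.e. leaves X5 via a parent).
Parents of X5: {X7, X8}.
Enumerating:
  P1: X5 <- X8 -> X7 -> X9 -> X3 <- X10 -> X2
  P2: X5 <- X8 -> X7 -> X2
  P3: X5 <- X8 -> X7 -> X3 <- X10 -> X2
  P4: X5 <- X8 -> X2
  P5: X5 <- X7 <- X8 -> X2
  P6: X5 <- X7 -> X9 -> X3 <- X10 -> X2
  P7: X5 <- X7 -> X2
  P8: X5 <- X7 -> X3 <- X10 -> X2
That exhausts the simple backdoor paths. Count: 8.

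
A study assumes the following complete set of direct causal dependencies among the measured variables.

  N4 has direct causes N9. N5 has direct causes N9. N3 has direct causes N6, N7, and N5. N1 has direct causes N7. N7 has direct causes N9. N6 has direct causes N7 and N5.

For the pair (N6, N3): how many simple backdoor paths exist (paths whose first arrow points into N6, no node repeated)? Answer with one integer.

A backdoor path from N6 to N3 is any simple undirected path whose first edge points into N6 (i.e. leaves N6 via a parent).
Parents of N6: {N5, N7}.
Enumerating:
  P1: N6 <- N7 <- N9 -> N5 -> N3
  P2: N6 <- N7 -> N3
  P3: N6 <- N5 <- N9 -> N7 -> N3
  P4: N6 <- N5 -> N3
That exhausts the simple backdoor paths. Count: 4.

4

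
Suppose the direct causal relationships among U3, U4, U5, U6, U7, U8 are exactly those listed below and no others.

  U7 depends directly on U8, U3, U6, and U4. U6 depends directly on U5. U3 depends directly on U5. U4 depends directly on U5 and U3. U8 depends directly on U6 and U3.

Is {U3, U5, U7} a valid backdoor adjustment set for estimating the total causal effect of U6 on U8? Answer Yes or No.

No

Backdoor paths from U6 to U8 (paths whose first edge points into U6):
  P1: U6 <- U5 -> U3 -> U4 -> U7 <- U8
  P2: U6 <- U5 -> U3 -> U8
  P3: U6 <- U5 -> U3 -> U7 <- U8
  P4: U6 <- U5 -> U4 <- U3 -> U8
  P5: U6 <- U5 -> U4 <- U3 -> U7 <- U8
  P6: U6 <- U5 -> U4 -> U7 <- U3 -> U8
  P7: U6 <- U5 -> U4 -> U7 <- U8
Condition 1 (no descendant of U6 in the set): FAILS — U7 is a descendant of U6.
Condition 2 (every backdoor path blocked by {U3, U5, U7}):
  P1: blocked at fork node U5 ∈ conditioning set.
  P2: blocked at fork node U5 ∈ conditioning set.
  P3: blocked at fork node U5 ∈ conditioning set.
  P4: blocked at fork node U5 ∈ conditioning set.
  P5: blocked at fork node U5 ∈ conditioning set.
  P6: blocked at fork node U5 ∈ conditioning set.
  P7: blocked at fork node U5 ∈ conditioning set.
{U3, U5, U7} does not satisfy the backdoor criterion.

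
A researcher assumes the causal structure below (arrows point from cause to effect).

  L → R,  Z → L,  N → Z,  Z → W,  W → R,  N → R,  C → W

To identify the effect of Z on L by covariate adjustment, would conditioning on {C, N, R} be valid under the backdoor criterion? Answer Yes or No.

No

Backdoor paths from Z to L (paths whose first edge points into Z):
  P1: Z <- N -> R <- L
Condition 1 (no descendant of Z in the set): FAILS — R is a descendant of Z.
Condition 2 (every backdoor path blocked by {C, N, R}):
  P1: blocked at fork node N ∈ conditioning set.
{C, N, R} does not satisfy the backdoor criterion.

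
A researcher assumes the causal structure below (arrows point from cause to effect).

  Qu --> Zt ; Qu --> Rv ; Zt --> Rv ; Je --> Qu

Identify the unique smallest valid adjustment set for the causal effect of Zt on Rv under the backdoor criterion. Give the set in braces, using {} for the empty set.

{Qu}

Variables eligible for adjustment (non-descendants of Zt, excluding Zt and Rv): {Je, Qu}.
Backdoor paths from Zt to Rv:
  P1: Zt <- Qu -> Rv
The empty set is not sufficient: P1 (Zt <- Qu -> Rv) has no collider blocking it and no conditioned non-collider, so it is open.
Try {Qu}:
  P1: blocked at fork node Qu ∈ conditioning set.
{Qu} contains no descendant of Zt and blocks every backdoor path.
No other singleton works — e.g. {Je} leaves P1 open — so {Qu} is the unique smallest valid adjustment set.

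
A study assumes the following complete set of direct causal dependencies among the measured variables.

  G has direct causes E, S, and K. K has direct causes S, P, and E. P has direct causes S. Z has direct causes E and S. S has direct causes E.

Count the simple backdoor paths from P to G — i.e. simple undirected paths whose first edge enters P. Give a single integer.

A backdoor path from P to G is any simple undirected path whose first edge points into P (i.e. leaves P via a parent).
Parents of P: {S}.
Enumerating:
  P1: P <- S <- E -> K -> G
  P2: P <- S <- E -> G
  P3: P <- S -> Z <- E -> K -> G
  P4: P <- S -> Z <- E -> G
  P5: P <- S -> K <- E -> G
  P6: P <- S -> K -> G
  P7: P <- S -> G
That exhausts the simple backdoor paths. Count: 7.

7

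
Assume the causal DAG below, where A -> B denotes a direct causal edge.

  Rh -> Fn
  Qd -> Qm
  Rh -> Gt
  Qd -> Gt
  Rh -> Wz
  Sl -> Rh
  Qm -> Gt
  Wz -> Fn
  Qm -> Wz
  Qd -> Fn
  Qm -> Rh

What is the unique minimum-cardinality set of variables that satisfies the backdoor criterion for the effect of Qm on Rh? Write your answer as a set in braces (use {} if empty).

{}

Variables eligible for adjustment (non-descendants of Qm, excluding Qm and Rh): {Qd, Sl}.
Backdoor paths from Qm to Rh:
  P1: Qm <- Qd -> Gt <- Rh
  P2: Qm <- Qd -> Fn <- Rh
  P3: Qm <- Qd -> Fn <- Wz <- Rh
Each backdoor path contains an unconditioned collider, so every path is already blocked with the empty conditioning set:
  P1: blocked at collider Gt (neither it nor any descendant is in the conditioning set).
  P2: blocked at collider Fn (neither it nor any descendant is in the conditioning set).
  P3: blocked at collider Fn (neither it nor any descendant is in the conditioning set).
The empty set is therefore the unique smallest valid set.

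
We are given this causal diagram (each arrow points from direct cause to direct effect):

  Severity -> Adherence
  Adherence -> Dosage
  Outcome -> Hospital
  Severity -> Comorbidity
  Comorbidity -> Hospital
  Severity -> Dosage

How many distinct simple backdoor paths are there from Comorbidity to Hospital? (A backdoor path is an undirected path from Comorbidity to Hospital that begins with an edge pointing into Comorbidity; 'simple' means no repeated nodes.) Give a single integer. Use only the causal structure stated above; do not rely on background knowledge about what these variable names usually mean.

0

A backdoor path from Comorbidity to Hospital is any simple undirected path whose first edge points into Comorbidity (i.e. leaves Comorbidity via a parent).
Parents of Comorbidity: {Severity}.
No simple path from any parent of Comorbidity reaches Hospital without revisiting Comorbidity, so there are no backdoor paths.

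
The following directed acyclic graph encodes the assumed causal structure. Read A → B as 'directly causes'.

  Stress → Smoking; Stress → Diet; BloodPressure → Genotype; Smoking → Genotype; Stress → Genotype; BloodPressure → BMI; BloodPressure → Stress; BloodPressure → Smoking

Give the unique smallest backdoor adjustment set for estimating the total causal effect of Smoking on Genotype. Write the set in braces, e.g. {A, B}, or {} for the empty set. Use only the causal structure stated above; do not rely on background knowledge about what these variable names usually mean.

Variables eligible for adjustment (non-descendants of Smoking, excluding Smoking and Genotype): {BMI, BloodPressure, Diet, Stress}.
Backdoor paths from Smoking to Genotype:
  P1: Smoking <- BloodPressure -> Stress -> Genotype
  P2: Smoking <- BloodPressure -> Genotype
  P3: Smoking <- Stress <- BloodPressure -> Genotype
  P4: Smoking <- Stress -> Genotype
The empty set is not sufficient: P1 (Smoking <- BloodPressure -> Stress -> Genotype) has no collider blocking it and no conditioned non-collider, so it is open.
Try {BloodPressure, Stress}:
  P1: blocked at fork node BloodPressure ∈ conditioning set.
  P2: blocked at fork node BloodPressure ∈ conditioning set.
  P3: blocked at chain node Stress ∈ conditioning set.
  P4: blocked at fork node Stress ∈ conditioning set.
{BloodPressure, Stress} contains no descendant of Smoking and blocks every backdoor path.
Every element of {BloodPressure, Stress} is needed (dropping BloodPressure leaves P2 open; dropping Stress leaves P4 open), so no proper subset is valid.
Among all size-2 subsets of the eligible variables, only {BloodPressure, Stress} blocks every backdoor path, so it is the unique smallest valid adjustment set.

{BloodPressure, Stress}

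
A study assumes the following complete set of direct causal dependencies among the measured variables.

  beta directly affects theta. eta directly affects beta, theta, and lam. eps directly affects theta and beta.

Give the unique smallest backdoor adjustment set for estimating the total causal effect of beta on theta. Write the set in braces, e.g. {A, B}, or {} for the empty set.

Variables eligible for adjustment (non-descendants of beta, excluding beta and theta): {eps, eta, lam}.
Backdoor paths from beta to theta:
  P1: beta <- eps -> theta
  P2: beta <- eta -> theta
The empty set is not sufficient: P1 (beta <- eps -> theta) has no collider blocking it and no conditioned non-collider, so it is open.
Try {eps, eta}:
  P1: blocked at fork node eps ∈ conditioning set.
  P2: blocked at fork node eta ∈ conditioning set.
{eps, eta} contains no descendant of beta and blocks every backdoor path.
Every element of {eps, eta} is needed (dropping eps leaves P1 open; dropping eta leaves P2 open), so no proper subset is valid.
Among all size-2 subsets of the eligible variables, only {eps, eta} blocks every backdoor path, so it is the unique smallest valid adjustment set.

{eps, eta}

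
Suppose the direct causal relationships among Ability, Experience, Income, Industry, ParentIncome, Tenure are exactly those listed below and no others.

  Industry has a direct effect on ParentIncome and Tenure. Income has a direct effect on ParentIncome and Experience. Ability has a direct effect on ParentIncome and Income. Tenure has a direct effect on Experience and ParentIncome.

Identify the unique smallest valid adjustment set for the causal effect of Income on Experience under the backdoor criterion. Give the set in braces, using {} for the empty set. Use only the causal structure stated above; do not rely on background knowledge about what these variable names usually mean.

Variables eligible for adjustment (non-descendants of Income, excluding Income and Experience): {Ability, Industry, Tenure}.
Backdoor paths from Income to Experience:
  P1: Income <- Ability -> ParentIncome <- Industry -> Tenure -> Experience
  P2: Income <- Ability -> ParentIncome <- Tenure -> Experience
Each backdoor path contains an unconditioned collider, so every path is already blocked with the empty conditioning set:
  P1: blocked at collider ParentIncome (neither it nor any descendant is in the conditioning set).
  P2: blocked at collider ParentIncome (neither it nor any descendant is in the conditioning set).
The empty set is therefore the unique smallest valid set.

{}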